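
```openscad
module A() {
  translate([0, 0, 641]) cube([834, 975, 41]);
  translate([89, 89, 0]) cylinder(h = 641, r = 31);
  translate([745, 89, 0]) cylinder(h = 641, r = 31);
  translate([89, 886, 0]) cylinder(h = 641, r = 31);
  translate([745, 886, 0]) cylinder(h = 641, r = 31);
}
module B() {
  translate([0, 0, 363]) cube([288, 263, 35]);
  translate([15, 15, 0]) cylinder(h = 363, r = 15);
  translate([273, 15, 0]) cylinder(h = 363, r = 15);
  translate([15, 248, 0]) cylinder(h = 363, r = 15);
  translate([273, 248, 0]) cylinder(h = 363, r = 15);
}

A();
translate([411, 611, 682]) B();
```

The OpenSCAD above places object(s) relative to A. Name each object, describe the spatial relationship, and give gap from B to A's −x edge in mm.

The stool's min-x is at 411; the table's min-x is 0; gap = 411 mm.

A is a table. B is a stool. The stool is on top of the table. The gap from the stool to the table's −x edge is 411 mm.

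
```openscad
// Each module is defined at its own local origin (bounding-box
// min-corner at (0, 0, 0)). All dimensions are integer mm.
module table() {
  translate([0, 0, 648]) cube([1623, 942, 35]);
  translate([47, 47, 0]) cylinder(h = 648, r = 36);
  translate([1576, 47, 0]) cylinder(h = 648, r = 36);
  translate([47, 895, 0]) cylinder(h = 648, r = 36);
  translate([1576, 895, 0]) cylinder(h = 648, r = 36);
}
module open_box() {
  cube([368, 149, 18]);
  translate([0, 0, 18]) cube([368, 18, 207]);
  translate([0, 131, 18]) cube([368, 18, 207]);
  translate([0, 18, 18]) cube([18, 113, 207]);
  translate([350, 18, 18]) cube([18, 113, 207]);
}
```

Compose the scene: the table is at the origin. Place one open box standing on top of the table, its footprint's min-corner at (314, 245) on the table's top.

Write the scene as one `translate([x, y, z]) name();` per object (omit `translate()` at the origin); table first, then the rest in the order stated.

table();
translate([314, 245, 683]) open_box();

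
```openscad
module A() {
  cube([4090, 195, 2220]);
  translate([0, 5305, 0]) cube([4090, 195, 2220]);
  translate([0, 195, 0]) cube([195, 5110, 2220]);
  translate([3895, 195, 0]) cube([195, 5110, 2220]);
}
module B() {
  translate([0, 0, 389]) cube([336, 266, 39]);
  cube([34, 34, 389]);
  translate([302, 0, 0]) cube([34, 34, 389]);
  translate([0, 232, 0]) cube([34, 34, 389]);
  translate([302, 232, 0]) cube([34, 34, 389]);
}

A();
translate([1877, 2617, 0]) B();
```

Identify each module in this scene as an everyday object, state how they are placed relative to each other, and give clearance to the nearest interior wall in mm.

A is a house frame. B is a stool. The stool sits inside the house frame, centred. The clearance to the nearest interior wall is 1682 mm.

Clearances: x = 1682, y = 2422; minimum 1682 mm.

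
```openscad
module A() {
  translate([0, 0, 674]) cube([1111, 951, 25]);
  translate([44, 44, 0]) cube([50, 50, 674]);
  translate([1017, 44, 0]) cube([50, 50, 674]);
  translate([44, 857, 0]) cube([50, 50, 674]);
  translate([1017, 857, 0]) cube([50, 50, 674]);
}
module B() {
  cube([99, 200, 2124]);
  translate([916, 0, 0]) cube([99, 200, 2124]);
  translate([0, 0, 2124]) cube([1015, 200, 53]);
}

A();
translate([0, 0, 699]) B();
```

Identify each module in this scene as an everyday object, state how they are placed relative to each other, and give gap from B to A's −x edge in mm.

The door frame's min-x is at 0; the table's min-x is 0; gap = 0 mm.

A is a table. B is a door frame. The door frame is on top of the table. The gap from the door frame to the table's −x edge is 0 mm.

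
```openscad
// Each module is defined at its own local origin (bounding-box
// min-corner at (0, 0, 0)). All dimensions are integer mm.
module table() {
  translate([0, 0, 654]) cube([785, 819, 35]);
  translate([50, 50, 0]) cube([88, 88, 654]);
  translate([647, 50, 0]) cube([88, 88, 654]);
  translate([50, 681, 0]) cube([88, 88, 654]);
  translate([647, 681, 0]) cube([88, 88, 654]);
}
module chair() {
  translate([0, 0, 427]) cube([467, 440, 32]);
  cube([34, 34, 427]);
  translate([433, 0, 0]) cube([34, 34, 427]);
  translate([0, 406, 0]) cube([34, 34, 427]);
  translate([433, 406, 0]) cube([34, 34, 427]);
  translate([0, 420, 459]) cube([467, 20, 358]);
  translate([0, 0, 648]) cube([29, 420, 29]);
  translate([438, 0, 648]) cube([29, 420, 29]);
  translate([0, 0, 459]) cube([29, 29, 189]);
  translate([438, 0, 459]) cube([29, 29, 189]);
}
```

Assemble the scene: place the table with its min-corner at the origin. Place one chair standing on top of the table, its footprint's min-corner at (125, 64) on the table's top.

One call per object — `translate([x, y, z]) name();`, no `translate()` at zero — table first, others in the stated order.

table();
translate([125, 64, 689]) chair();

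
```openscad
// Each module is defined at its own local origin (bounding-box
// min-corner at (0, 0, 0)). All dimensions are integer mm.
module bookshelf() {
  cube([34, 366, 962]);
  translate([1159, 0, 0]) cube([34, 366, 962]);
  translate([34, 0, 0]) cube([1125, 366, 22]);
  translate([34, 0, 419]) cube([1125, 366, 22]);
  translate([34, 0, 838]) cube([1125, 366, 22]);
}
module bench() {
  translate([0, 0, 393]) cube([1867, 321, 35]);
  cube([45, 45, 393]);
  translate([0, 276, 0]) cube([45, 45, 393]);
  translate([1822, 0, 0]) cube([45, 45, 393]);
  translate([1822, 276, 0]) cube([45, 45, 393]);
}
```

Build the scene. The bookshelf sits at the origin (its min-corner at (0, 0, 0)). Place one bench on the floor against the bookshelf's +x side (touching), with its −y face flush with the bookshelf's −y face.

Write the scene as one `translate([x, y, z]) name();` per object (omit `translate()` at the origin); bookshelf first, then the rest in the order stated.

bookshelf();
translate([1193, 0, 0]) bench();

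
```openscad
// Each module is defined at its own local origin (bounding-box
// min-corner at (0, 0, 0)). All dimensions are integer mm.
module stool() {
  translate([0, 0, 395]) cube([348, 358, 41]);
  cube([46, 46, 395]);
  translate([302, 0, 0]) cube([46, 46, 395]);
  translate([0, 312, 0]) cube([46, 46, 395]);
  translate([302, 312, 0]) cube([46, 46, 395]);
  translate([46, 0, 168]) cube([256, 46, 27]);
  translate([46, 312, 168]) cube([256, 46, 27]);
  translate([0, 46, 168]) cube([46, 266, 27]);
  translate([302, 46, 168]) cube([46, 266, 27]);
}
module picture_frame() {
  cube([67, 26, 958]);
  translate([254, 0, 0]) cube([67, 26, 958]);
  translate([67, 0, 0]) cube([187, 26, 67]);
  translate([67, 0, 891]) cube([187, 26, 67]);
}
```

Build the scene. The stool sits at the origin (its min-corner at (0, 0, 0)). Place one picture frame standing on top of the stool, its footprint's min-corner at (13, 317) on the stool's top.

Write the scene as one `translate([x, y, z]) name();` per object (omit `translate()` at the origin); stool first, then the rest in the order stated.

stool();
translate([13, 317, 436]) picture_frame();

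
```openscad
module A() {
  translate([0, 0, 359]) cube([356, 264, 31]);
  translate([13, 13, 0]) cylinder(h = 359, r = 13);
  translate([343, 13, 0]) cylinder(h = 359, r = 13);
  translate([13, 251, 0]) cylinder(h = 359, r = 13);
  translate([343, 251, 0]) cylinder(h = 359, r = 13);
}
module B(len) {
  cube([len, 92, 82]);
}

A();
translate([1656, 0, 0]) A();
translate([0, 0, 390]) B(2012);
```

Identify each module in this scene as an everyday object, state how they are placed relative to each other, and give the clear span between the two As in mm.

Second stool starts at x = 1656; first ends at x = 356; clear span = 1656 − 356 = 1300 mm.

A is a stool. B is a beam. A beam spans the tops of two stools. The clear span between the two stools is 1300 mm.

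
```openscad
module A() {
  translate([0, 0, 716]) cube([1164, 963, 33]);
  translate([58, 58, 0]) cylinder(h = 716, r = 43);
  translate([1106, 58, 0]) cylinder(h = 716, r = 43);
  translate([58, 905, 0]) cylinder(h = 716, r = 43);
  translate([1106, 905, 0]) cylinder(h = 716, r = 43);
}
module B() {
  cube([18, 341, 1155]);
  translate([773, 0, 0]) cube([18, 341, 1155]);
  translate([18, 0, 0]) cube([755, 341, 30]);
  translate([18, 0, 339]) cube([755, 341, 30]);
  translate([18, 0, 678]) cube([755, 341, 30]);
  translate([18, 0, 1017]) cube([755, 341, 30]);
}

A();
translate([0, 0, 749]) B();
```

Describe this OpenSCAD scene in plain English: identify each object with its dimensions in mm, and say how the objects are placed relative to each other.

A is a table: top 1164 mm (x) × 963 mm (y), 33 mm thick, upper face at z = 749 mm, on four round legs of 86 mm diameter, each leg's bounding box inset 15 mm from the nearest pair of top edges, running from z = 0 to the bottom of the top.

B is an open bookshelf. Two side panels, each 18 mm thick, 341 mm deep and 1155 mm tall, stand 791 mm apart (outside-to-outside). Between them sit 4 shelves, each 30 mm thick and 341 mm deep, spanning the full gap between the sides. The bottom shelf rests on the floor (its underside at z = 0) and the clear gap between one shelf's top and the next shelf's underside is 309 mm.

The bookshelf is on top of the table.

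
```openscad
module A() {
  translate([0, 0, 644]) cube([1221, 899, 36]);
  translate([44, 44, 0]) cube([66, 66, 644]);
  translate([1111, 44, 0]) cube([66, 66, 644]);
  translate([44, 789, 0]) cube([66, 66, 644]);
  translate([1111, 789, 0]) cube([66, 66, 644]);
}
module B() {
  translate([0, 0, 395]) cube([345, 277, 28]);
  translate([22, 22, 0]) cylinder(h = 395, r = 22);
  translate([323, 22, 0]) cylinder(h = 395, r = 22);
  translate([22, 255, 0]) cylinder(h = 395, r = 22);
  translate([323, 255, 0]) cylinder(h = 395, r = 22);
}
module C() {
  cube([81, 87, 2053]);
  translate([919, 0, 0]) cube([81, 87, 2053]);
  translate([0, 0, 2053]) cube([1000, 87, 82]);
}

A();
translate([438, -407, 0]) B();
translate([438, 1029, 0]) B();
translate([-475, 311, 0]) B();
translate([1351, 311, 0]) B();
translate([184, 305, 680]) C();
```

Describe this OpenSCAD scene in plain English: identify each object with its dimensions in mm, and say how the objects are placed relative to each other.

A is a rectangular dining table. The top is 1221×899×36 mm with its upper surface at z = 680 mm. It stands on four 66×66 mm square legs, each inset 44 mm from the nearest pair of top edges, running from the floor to the underside of the top.

B is a four-legged stool. The seat is a 345×277×28 mm slab whose top surface is at z = 423 mm; four round legs, each 44 mm in diameter, run from the floor (z = 0) to the underside of the seat, each leg's axis is inset half a diameter from the nearest pair of seat edges (so the leg's bounding box is flush with the corner).

C is a rectangular door frame: two vertical jambs of 81×87 mm section, 2053 mm tall, with a clear opening 838 mm wide between their inner faces. A header 82 mm tall and 87 mm deep lies on top of the jambs and spans the full outside width.

Four stools sit around the table at the −y, +y, −x, +x sides. The door frame is on top of the table.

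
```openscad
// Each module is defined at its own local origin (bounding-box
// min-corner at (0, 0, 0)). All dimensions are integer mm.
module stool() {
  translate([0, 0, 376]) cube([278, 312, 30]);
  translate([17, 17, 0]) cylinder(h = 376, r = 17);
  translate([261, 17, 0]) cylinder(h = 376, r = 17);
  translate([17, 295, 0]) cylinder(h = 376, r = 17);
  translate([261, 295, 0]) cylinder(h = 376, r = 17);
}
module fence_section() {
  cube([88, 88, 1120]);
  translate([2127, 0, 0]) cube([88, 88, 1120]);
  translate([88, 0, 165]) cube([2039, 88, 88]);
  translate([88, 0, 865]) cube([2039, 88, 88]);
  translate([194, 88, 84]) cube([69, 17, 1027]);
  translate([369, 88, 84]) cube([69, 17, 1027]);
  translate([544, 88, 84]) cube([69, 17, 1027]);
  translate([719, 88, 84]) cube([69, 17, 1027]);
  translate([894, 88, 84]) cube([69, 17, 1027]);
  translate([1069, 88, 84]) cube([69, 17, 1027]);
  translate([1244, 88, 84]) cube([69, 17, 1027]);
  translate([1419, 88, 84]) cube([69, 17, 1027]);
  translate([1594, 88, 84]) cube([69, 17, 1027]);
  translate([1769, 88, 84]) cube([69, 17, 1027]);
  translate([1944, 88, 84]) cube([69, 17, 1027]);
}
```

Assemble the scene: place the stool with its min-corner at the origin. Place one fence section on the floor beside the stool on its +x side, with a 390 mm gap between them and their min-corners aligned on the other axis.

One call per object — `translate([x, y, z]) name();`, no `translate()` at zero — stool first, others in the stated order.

stool();
translate([668, 0, 0]) fence_section();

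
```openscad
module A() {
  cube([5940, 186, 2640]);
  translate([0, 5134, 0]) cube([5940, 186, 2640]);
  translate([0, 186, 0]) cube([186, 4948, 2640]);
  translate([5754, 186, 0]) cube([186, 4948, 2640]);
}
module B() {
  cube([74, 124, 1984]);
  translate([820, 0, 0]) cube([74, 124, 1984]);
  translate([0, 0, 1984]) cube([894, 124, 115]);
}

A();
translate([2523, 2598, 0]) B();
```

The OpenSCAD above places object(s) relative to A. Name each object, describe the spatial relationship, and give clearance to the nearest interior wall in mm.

Clearances: x = 2337, y = 2412; minimum 2337 mm.

A is a house frame. B is a door frame. The door frame sits inside the house frame, centred. The clearance to the nearest interior wall is 2337 mm.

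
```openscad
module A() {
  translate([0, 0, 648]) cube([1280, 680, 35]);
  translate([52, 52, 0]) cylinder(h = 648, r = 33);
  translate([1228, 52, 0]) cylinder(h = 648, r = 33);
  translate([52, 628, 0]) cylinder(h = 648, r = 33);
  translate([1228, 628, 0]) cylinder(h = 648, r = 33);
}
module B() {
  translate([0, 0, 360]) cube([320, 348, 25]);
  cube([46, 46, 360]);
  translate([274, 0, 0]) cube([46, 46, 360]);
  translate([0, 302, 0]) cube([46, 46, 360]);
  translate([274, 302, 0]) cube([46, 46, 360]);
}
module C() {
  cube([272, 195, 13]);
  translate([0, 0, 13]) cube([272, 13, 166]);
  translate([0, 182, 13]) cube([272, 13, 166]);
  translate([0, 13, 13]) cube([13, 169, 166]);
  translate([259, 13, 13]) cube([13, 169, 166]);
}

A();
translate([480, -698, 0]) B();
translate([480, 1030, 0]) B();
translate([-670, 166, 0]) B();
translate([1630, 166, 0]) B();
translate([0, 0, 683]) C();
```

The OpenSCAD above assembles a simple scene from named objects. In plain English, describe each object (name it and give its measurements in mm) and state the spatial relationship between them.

A is a rectangular dining table. The top is 1280×680×35 mm with its upper surface at z = 683 mm. It stands on four round legs of 66 mm diameter, each leg's bounding box inset 19 mm from the nearest pair of top edges, running from the floor to the underside of the top.

B is a simple wooden stool: a rectangular seat 320 mm (x) by 348 mm (y), 25 mm thick, top face at z = 385 mm, on four square legs, each 46×46 mm in cross-section. The legs rest on z = 0, each flush with a corner of the seat.

C is an open storage box with external size 272×195×179 mm and wall thickness 13 mm (the base is also 13 mm thick). The base covers the whole footprint; the four walls stand on the base, with the y-facing walls full-width and the x-facing walls fitting between their inner faces.

Four stools sit around the table at the −y, +y, −x, +x sides. The open box is on top of the table.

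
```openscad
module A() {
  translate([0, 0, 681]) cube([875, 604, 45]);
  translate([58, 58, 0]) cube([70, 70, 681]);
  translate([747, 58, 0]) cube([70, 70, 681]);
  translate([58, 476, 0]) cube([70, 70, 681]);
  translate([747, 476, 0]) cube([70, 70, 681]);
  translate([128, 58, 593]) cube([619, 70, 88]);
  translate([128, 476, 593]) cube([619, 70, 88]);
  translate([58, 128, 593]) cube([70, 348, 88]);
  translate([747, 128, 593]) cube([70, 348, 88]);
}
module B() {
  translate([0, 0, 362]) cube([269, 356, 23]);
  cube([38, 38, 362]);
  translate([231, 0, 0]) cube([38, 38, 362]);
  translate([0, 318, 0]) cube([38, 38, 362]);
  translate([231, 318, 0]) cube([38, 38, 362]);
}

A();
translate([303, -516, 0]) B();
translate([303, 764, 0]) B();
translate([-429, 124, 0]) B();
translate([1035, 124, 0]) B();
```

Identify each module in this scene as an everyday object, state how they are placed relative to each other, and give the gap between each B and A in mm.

A is a table. B is a stool. Four stools sit around the table at the −y, +y, −x, +x sides. The gap between each stool and the table is 160 mm.

Each stool's nearest face is 160 mm from the table's bounding box.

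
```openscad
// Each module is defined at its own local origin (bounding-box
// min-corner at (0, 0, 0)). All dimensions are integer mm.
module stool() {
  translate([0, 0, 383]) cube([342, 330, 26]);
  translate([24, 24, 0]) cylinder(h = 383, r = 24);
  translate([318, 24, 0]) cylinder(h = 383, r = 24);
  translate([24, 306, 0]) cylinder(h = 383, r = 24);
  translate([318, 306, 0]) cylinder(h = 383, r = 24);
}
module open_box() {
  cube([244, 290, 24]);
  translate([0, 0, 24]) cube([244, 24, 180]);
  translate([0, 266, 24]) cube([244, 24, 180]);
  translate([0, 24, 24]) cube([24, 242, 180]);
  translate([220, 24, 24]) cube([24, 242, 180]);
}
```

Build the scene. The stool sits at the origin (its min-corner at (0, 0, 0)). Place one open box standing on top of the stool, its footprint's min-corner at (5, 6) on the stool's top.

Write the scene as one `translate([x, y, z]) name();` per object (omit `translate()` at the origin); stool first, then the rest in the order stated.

stool();
translate([5, 6, 409]) open_box();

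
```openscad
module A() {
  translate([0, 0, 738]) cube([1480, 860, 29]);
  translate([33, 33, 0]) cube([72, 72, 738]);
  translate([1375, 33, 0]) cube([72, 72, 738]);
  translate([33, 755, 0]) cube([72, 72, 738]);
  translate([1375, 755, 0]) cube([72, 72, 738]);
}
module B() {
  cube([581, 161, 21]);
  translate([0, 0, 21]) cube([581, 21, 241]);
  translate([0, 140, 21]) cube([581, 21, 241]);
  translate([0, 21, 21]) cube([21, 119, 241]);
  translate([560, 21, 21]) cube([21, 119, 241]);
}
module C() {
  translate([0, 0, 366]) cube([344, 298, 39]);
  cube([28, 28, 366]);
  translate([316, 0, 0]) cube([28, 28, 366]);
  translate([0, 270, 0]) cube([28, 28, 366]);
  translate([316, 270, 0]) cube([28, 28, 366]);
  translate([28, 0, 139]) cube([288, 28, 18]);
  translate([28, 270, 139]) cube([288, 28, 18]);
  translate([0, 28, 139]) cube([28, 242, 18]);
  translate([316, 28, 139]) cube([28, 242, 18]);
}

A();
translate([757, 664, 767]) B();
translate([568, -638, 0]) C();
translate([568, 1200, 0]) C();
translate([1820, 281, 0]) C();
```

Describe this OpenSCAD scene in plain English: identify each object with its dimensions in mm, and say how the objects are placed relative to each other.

A is a rectangular dining table. The top is 1480×860×29 mm with its upper surface at z = 767 mm. It stands on four 72×72 mm square legs, each inset 33 mm from the nearest pair of top edges, running from the floor to the underside of the top.

B is an open-topped rectangular box: outside dimensions 581×161×262 mm, with a uniform wall and base thickness of 21 mm. The base is a full 581×161 slab on the floor; four walls sit on top of the base. The front and back walls (the −y and +y sides) span the full width; the two side walls fit between them.

C is a four-legged stool. The seat is 344×298 mm, 39 mm thick, top at z = 405 mm. It stands on four square legs, each 28×28 mm in cross-section, from z = 0 to the seat underside, each flush with a corner of the seat. Four stretchers, 28 mm wide and 18 mm tall, connect adjacent legs with their undersides at z = 139 mm, each running between the inner faces of the legs it joins and aligned with the legs' outer faces on the other axis.

The open box is on top of the table. Three stools sit around the table at the −y, +y, +x sides.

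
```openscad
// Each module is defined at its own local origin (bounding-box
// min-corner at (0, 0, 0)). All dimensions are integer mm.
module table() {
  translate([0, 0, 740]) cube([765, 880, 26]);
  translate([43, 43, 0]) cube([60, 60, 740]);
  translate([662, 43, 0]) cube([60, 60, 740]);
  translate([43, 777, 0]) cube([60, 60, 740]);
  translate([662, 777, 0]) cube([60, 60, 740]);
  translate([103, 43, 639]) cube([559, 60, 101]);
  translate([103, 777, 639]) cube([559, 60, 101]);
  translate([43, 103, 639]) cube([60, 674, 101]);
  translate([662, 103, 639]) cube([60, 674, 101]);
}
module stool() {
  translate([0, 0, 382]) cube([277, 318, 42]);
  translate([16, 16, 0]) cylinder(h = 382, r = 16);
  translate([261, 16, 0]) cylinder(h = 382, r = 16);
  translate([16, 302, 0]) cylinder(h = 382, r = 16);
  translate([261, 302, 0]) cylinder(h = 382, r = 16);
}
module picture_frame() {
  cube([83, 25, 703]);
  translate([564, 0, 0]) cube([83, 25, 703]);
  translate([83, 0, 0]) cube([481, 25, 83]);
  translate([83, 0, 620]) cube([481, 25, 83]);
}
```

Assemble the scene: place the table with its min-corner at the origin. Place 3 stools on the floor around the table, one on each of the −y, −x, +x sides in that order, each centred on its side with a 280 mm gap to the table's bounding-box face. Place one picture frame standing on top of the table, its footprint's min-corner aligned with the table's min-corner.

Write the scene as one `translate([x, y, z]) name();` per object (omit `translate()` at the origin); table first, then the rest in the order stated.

table();
translate([244, -598, 0]) stool();
translate([-557, 281, 0]) stool();
translate([1045, 281, 0]) stool();
translate([0, 0, 766]) picture_frame();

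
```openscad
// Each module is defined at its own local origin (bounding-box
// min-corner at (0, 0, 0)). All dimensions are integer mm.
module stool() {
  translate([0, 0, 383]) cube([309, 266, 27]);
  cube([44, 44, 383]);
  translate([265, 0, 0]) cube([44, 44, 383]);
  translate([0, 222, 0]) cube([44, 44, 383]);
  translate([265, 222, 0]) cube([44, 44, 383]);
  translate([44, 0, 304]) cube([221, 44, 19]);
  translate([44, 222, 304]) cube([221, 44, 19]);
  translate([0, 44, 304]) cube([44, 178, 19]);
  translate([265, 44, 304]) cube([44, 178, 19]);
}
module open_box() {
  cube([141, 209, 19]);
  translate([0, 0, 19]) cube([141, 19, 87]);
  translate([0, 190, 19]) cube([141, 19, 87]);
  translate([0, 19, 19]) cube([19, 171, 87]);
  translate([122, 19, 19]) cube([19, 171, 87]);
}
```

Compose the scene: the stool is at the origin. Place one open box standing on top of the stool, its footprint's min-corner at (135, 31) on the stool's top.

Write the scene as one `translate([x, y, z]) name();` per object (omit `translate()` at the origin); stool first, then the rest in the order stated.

stool();
translate([135, 31, 410]) open_box();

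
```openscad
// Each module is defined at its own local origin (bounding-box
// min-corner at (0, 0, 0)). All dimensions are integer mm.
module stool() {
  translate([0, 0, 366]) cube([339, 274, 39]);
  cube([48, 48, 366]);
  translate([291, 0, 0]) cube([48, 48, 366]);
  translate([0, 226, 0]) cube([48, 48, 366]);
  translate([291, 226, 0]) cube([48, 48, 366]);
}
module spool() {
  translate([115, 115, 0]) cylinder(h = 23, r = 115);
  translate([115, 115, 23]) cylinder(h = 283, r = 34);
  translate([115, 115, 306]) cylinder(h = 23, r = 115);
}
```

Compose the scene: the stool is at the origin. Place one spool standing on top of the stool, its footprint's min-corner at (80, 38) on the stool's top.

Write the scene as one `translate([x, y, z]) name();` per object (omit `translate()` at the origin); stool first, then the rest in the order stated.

stool();
translate([80, 38, 405]) spool();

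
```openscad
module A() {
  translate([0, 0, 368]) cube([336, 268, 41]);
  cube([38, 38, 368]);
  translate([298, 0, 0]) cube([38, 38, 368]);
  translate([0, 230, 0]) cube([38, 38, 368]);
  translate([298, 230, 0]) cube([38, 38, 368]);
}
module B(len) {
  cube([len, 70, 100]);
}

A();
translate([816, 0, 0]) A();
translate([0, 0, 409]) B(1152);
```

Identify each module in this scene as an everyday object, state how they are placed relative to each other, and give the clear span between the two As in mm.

A is a stool. B is a beam. A beam spans the tops of two stools. The clear span between the two stools is 480 mm.

Second stool starts at x = 816; first ends at x = 336; clear span = 816 − 336 = 480 mm.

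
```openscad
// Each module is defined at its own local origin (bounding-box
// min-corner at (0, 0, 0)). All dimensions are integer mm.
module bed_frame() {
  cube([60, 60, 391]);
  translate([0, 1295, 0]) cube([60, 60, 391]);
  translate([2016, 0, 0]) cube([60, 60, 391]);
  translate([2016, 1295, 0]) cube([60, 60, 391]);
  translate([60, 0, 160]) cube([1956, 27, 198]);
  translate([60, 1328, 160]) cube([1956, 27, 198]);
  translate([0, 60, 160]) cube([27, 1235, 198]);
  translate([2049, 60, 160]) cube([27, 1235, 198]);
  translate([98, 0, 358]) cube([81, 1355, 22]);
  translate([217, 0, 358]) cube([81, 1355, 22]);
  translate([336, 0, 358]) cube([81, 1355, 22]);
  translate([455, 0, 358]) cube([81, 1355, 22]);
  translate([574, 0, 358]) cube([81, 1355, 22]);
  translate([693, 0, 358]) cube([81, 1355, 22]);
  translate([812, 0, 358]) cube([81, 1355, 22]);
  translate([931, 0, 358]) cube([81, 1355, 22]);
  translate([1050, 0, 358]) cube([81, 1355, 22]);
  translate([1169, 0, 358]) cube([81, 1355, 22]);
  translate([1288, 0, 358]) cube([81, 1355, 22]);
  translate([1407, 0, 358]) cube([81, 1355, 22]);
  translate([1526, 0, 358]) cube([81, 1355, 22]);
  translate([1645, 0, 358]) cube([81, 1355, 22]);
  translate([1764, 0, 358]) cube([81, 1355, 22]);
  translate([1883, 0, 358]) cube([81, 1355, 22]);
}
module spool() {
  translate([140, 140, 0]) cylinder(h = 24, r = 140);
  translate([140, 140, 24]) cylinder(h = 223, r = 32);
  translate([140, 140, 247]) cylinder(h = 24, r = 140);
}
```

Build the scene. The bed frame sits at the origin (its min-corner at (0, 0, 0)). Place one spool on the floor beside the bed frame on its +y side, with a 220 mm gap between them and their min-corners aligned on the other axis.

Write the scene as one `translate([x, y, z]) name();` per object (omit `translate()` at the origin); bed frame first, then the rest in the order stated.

bed_frame();
translate([0, 1575, 0]) spool();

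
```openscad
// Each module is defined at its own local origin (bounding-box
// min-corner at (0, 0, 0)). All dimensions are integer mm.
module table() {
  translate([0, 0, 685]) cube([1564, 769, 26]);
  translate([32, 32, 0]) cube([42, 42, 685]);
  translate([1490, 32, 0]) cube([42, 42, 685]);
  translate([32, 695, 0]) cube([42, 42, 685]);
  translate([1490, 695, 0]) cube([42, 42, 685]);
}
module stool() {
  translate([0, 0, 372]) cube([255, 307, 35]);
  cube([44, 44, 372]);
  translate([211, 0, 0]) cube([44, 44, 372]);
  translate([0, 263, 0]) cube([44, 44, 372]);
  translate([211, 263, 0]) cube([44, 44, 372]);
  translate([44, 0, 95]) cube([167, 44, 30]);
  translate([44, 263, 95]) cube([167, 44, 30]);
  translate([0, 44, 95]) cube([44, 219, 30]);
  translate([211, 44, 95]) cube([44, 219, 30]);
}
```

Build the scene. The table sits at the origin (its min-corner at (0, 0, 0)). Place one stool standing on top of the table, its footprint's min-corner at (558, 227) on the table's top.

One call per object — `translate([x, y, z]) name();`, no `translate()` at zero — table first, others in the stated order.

table();
translate([558, 227, 711]) stool();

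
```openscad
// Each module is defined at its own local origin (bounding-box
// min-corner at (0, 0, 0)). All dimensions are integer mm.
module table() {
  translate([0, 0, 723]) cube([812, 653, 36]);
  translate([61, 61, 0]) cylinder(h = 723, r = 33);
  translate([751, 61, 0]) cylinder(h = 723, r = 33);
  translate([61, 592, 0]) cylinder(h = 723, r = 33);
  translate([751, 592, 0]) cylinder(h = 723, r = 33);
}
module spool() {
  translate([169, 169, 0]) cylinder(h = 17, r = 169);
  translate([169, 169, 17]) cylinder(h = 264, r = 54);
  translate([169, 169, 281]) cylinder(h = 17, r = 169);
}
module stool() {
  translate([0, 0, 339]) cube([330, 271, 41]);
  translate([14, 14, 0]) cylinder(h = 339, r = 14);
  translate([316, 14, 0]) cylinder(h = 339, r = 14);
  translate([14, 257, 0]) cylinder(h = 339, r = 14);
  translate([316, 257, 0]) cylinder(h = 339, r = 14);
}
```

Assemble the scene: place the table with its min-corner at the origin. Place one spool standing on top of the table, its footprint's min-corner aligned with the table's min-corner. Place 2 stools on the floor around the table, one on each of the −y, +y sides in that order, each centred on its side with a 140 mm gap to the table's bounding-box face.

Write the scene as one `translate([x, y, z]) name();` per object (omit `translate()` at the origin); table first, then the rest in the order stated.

table();
translate([0, 0, 759]) spool();
translate([241, -411, 0]) stool();
translate([241, 793, 0]) stool();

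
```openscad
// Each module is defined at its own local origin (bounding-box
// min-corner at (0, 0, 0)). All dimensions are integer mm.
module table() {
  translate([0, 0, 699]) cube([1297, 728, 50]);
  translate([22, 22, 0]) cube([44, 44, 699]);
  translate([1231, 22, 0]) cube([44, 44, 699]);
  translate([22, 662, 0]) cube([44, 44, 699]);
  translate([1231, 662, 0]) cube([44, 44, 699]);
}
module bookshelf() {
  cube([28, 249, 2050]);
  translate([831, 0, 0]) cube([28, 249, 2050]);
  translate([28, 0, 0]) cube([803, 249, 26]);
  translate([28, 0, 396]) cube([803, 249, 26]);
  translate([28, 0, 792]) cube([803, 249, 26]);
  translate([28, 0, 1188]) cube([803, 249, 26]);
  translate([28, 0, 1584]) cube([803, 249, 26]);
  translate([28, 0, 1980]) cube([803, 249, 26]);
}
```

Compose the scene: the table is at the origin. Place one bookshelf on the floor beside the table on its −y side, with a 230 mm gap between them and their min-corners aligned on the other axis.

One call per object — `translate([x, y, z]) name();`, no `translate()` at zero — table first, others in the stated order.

table();
translate([0, -479, 0]) bookshelf();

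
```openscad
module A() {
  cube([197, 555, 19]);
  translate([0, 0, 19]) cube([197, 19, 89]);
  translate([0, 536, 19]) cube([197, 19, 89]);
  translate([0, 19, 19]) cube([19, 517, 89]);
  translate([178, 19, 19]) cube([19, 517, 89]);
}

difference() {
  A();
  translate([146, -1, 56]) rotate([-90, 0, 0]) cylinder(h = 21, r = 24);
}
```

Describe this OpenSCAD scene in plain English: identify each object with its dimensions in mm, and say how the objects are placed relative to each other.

A is an open-topped rectangular box: outside dimensions 197×555×108 mm, with a uniform wall and base thickness of 19 mm. The base is a full 197×555 slab on the floor; four walls sit on top of the base. The front and back walls (the −y and +y sides) span the full width; the two side walls fit between them.

The open box has a circular hole of radius 24 mm through its front wall, centred at (x = 146, z = 56).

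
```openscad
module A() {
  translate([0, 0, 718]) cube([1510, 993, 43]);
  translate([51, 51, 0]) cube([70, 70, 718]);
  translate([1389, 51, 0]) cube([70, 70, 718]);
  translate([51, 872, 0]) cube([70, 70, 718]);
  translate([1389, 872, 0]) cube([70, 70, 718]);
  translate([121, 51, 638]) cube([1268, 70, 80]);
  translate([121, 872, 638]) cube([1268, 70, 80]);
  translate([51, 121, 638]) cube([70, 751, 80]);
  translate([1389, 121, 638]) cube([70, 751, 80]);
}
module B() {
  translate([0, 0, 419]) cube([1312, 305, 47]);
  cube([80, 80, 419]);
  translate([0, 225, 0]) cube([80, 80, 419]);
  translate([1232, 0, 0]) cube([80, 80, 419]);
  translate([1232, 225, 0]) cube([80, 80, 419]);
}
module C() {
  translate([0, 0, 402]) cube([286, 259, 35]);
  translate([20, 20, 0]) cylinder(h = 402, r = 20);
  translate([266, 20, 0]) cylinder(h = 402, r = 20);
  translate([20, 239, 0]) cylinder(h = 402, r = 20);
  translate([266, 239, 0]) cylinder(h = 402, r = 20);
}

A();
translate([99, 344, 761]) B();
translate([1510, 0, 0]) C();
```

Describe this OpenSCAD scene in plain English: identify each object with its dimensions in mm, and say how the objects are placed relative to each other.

A is a table: top 1510 mm (x) × 993 mm (y), 43 mm thick, upper face at z = 761 mm, on four 70×70 mm square legs, each inset 51 mm from the nearest pair of top edges, running from z = 0 to the bottom of the top. Four apron rails, 70 mm thick and 80 mm tall, run between adjacent legs with their top edges flush with the underside of the top and their outer faces flush with the legs' outer faces.

B is a bench: a 1312×305 mm seat slab, 47 mm thick, top at z = 466 mm, on four 80×80 mm square legs flush with the seat corners and standing on z = 0.

C is a simple wooden stool: a rectangular seat 286 mm (x) by 259 mm (y), 35 mm thick, top face at z = 437 mm, on four round legs, each 40 mm in diameter. The legs rest on z = 0, each leg's axis is inset half a diameter from the nearest pair of seat edges (so the leg's bounding box is flush with the corner).

The bench is on top of the table, centred. The stool is against the table's +x side, with their −y faces flush.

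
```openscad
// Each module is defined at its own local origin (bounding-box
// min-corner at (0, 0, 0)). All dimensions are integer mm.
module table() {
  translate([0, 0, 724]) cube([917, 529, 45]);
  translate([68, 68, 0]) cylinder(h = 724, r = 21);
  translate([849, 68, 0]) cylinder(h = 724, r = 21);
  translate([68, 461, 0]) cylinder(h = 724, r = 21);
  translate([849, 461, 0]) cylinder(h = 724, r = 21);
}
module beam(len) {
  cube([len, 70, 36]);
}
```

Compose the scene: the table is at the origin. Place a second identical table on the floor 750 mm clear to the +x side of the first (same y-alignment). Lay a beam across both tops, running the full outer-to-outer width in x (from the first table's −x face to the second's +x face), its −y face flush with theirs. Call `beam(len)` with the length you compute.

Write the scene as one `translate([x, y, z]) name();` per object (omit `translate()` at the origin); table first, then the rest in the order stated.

table();
translate([1667, 0, 0]) table();
translate([0, 0, 769]) beam(2584);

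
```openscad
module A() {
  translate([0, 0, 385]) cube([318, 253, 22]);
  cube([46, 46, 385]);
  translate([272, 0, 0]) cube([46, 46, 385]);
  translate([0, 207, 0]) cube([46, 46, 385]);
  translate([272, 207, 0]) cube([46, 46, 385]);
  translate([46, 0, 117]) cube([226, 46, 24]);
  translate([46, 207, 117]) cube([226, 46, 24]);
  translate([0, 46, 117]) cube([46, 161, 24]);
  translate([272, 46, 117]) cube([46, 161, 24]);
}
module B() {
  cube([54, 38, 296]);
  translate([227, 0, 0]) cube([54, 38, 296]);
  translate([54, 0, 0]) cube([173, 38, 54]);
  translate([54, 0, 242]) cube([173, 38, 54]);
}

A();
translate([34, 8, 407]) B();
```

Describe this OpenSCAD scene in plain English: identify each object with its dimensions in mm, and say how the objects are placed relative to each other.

A is a four-legged stool. The seat is a 318×253×22 mm slab whose top surface is at z = 407 mm; four square legs, each 46×46 mm in cross-section, run from the floor (z = 0) to the underside of the seat, each flush with a corner of the seat. Four stretchers, 46 mm wide and 24 mm tall, connect adjacent legs with their undersides at z = 117 mm, each running between the inner faces of the legs it joins and aligned with the legs' outer faces on the other axis.

B is a rectangular picture frame lying in the x–z plane (depth along y). The opening is 173 mm wide (x) by 188 mm tall (z), surrounded by a border 54 mm wide on all four sides. The frame is 38 mm deep and is made of two full-height vertical stiles with two horizontal rails fitted between them.

The picture frame is on top of the stool.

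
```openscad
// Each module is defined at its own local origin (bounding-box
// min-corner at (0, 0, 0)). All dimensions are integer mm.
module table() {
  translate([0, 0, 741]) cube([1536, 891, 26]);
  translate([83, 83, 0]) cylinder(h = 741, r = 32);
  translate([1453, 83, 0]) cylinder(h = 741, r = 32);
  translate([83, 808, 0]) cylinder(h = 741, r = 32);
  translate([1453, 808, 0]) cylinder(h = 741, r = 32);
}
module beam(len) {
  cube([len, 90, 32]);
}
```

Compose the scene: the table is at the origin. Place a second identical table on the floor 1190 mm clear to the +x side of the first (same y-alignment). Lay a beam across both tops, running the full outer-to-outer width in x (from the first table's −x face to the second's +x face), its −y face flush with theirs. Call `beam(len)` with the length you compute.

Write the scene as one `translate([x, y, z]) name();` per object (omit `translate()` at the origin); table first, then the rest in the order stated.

table();
translate([2726, 0, 0]) table();
translate([0, 0, 767]) beam(4262);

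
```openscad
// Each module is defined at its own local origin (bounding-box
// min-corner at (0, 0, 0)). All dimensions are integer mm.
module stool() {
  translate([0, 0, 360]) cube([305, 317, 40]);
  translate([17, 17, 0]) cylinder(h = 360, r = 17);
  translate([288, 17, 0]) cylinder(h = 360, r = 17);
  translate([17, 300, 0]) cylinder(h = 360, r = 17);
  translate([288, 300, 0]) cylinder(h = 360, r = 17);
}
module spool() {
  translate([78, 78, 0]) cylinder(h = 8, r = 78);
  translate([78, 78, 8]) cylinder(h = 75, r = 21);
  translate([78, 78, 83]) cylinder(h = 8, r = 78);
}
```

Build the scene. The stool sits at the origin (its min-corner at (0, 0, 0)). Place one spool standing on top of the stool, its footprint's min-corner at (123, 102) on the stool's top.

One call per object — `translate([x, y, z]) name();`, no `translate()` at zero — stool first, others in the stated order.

stool();
translate([123, 102, 400]) spool();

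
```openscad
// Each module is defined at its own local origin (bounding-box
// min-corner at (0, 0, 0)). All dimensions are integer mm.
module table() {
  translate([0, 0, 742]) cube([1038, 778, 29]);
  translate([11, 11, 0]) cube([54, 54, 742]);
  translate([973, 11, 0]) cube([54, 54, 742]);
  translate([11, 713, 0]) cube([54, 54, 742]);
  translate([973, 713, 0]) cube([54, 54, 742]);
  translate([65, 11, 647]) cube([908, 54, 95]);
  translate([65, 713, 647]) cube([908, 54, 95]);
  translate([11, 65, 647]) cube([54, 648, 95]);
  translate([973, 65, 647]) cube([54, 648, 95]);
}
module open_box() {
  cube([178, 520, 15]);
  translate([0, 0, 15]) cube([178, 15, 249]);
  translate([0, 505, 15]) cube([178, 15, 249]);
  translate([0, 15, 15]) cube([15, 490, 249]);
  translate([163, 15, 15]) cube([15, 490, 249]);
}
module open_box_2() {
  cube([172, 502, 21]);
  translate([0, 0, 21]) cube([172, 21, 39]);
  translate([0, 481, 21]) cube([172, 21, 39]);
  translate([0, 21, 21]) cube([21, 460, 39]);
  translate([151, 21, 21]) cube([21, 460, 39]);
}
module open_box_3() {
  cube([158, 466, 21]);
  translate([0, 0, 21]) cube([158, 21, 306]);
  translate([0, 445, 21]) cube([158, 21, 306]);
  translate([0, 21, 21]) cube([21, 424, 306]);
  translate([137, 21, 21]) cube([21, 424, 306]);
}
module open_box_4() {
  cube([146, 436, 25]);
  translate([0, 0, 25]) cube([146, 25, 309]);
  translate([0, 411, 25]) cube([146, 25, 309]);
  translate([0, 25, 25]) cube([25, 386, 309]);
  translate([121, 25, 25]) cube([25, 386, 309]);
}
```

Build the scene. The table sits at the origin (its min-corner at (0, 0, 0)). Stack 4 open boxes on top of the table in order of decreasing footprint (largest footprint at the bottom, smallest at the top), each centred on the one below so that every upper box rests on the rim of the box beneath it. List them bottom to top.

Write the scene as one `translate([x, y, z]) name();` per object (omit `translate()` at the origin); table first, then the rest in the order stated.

table();
translate([430, 129, 771]) open_box();
translate([433, 138, 1035]) open_box_2();
translate([440, 156, 1095]) open_box_3();
translate([446, 171, 1422]) open_box_4();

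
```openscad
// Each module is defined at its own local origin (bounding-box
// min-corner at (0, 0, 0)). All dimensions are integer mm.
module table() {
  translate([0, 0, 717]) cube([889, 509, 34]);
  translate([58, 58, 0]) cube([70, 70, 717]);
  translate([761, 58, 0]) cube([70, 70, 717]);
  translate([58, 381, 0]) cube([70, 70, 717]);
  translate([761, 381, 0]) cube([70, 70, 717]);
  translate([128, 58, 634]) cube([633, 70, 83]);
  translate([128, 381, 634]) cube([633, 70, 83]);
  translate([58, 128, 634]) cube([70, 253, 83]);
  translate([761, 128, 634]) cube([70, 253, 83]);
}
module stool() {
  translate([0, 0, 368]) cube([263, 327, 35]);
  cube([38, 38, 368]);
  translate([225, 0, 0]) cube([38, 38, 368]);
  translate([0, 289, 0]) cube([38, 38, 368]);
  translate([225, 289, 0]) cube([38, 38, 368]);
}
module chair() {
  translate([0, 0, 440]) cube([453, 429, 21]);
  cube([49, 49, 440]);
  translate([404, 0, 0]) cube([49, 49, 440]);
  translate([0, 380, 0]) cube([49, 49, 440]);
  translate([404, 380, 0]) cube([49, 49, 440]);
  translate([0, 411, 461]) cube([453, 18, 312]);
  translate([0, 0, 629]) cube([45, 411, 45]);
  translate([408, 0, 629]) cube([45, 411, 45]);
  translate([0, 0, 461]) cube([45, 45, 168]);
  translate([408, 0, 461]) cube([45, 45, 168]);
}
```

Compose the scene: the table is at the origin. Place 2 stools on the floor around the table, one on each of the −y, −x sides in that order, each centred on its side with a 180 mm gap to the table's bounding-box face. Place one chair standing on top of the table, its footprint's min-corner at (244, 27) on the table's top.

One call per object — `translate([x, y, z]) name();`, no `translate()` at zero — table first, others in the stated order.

table();
translate([313, -507, 0]) stool();
translate([-443, 91, 0]) stool();
translate([244, 27, 751]) chair();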